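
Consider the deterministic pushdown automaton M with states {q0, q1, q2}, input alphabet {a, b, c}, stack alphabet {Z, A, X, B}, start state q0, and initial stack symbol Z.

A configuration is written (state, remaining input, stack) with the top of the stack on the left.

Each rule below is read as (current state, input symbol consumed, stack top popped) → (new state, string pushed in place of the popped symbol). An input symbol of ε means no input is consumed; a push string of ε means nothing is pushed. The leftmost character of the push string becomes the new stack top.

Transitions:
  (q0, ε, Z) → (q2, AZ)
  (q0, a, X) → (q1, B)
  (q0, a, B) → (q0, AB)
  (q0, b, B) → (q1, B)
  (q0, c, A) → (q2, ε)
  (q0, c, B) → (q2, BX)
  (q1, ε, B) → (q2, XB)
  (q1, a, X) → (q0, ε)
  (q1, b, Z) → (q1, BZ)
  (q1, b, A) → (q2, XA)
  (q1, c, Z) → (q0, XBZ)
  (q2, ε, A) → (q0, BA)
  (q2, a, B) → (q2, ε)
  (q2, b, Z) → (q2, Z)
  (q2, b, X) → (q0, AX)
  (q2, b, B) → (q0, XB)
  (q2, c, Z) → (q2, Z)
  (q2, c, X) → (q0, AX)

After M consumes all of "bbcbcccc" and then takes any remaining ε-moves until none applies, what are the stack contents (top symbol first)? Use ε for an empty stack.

AXBAZ

(q0, bbcbcccc, Z)
  ε-move, top Z: go to q2, push AZ → (q2, bbcbcccc, AZ)
  ε-move, top A: go to q0, push BA → (q0, bbcbcccc, BAZ)
  read b, top B: go to q1, push B → (q1, bcbcccc, BAZ)
  ε-move, top B: go to q2, push XB → (q2, bcbcccc, XBAZ)
  read b, top X: go to q0, push AX → (q0, cbcccc, AXBAZ)
  read c, top A: go to q2, push ε → (q2, bcccc, XBAZ)
  read b, top X: go to q0, push AX → (q0, cccc, AXBAZ)
  read c, top A: go to q2, push ε → (q2, ccc, XBAZ)
  read c, top X: go to q0, push AX → (q0, cc, AXBAZ)
  read c, top A: go to q2, push ε → (q2, c, XBAZ)
  read c, top X: go to q0, push AX → (q0, ε, AXBAZ)
All input consumed in state q0 with stack AXBAZ.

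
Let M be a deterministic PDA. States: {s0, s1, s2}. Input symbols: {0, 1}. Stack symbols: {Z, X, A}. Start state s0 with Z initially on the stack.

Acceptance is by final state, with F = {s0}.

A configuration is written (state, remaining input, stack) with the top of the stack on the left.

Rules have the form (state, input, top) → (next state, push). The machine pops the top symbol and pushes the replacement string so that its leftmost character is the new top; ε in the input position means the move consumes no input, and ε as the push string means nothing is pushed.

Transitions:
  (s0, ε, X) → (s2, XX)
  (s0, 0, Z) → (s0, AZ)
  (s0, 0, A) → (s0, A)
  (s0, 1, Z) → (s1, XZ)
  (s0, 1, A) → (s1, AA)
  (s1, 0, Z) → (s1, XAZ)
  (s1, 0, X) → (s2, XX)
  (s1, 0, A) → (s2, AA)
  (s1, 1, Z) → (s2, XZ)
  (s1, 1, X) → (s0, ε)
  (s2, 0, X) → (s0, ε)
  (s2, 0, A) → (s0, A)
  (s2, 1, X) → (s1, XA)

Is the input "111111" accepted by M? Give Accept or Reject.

Accept

(s0, 111111, Z)
  read 1, top Z: go to s1, push XZ → (s1, 11111, XZ)
  read 1, top X: go to s0, push ε → (s0, 1111, Z)
  read 1, top Z: go to s1, push XZ → (s1, 111, XZ)
  read 1, top X: go to s0, push ε → (s0, 11, Z)
  read 1, top Z: go to s1, push XZ → (s1, 1, XZ)
  read 1, top X: go to s0, push ε → (s0, ε, Z)
All input consumed; state s0 ∈ F.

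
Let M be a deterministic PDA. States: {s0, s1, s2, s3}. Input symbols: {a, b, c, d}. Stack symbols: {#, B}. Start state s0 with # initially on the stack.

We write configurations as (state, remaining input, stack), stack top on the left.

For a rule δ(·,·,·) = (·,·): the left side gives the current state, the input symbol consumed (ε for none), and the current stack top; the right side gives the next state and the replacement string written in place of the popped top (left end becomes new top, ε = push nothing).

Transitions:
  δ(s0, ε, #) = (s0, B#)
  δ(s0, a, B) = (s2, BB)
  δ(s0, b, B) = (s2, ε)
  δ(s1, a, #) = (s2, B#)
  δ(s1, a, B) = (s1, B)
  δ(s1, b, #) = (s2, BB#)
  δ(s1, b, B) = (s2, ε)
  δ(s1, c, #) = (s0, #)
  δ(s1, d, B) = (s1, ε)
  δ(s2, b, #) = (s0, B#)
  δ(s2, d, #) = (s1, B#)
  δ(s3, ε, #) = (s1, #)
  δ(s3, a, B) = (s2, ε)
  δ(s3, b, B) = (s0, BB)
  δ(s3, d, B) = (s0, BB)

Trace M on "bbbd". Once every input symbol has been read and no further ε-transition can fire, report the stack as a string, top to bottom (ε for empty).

(s0, bbbd, #)
  ε-move, top #: go to s0, push B# → (s0, bbbd, B#)
  read b, top B: go to s2, push ε → (s2, bbd, #)
  read b, top #: go to s0, push B# → (s0, bd, B#)
  read b, top B: go to s2, push ε → (s2, d, #)
  read d, top #: go to s1, push B# → (s1, ε, B#)
All input consumed in state s1 with stack B#.

B#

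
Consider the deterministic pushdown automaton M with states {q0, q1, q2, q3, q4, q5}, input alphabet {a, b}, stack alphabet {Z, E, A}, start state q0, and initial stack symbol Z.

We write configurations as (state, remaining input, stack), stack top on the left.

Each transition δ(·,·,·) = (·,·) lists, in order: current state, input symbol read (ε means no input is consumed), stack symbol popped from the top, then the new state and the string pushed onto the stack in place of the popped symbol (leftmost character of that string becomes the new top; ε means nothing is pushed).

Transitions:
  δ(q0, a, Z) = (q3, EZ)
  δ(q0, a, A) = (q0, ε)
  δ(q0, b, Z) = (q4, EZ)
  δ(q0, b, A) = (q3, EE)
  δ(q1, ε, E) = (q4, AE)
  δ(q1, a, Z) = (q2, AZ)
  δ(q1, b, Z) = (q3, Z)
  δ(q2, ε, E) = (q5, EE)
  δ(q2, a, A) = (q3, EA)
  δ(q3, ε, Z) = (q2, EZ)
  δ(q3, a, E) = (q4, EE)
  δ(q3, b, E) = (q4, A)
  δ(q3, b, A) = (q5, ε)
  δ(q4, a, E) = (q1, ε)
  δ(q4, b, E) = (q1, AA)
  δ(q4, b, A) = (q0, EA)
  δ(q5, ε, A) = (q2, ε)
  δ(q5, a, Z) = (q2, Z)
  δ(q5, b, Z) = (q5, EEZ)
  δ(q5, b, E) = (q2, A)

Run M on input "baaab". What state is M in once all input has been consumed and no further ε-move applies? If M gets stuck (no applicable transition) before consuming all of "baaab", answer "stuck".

(q0, baaab, Z)
  read b, top Z: go to q4, push EZ → (q4, aaab, EZ)
  read a, top E: go to q1, push ε → (q1, aab, Z)
  read a, top Z: go to q2, push AZ → (q2, ab, AZ)
  read a, top A: go to q3, push EA → (q3, b, EAZ)
  read b, top E: go to q4, push A → (q4, ε, AAZ)
All input consumed; M is in state q4.

q4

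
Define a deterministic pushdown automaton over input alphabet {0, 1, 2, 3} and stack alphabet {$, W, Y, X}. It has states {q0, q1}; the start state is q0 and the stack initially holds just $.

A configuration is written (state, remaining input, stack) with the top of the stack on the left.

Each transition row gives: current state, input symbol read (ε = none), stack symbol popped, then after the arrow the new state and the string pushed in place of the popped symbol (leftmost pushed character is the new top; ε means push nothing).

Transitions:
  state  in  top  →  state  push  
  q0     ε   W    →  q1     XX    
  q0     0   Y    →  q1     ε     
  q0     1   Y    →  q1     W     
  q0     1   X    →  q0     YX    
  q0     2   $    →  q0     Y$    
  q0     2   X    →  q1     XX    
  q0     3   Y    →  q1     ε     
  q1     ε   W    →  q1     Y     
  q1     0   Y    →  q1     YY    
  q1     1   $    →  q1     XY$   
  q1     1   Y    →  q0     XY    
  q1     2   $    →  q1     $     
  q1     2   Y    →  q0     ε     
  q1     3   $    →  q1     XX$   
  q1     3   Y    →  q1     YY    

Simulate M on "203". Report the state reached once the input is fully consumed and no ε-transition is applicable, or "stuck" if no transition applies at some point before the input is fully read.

(q0, 203, $)
  read 2, top $: go to q0, push Y$ → (q0, 03, Y$)
  read 0, top Y: go to q1, push ε → (q1, 3, $)
  read 3, top $: go to q1, push XX$ → (q1, ε, XX$)
All input consumed; M is in state q1.

q1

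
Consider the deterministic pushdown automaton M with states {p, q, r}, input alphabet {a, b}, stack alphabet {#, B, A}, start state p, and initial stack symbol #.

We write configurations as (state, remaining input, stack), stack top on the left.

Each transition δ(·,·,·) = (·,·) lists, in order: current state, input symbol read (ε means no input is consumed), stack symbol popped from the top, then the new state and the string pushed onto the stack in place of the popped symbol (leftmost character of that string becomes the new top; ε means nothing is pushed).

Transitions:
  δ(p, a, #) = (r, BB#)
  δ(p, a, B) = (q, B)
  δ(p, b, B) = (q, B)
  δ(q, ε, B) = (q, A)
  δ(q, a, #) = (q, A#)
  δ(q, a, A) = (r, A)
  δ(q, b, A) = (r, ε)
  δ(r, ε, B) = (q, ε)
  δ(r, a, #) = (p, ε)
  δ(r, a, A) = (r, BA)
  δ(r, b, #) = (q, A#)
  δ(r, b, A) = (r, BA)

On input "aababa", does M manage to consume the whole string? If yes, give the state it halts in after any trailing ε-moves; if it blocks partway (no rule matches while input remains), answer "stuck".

(p, aababa, #) ⊢ (r, ababa, BB#) ⊢ (q, ababa, B#) ⊢ (q, ababa, A#) ⊢ (r, baba, A#) ⊢ (r, aba, BA#) ⊢ (q, aba, A#) ⊢ (r, ba, A#) ⊢ (r, a, BA#) ⊢ (q, a, A#) ⊢ (r, ε, A#)
All input consumed; M is in state r.

r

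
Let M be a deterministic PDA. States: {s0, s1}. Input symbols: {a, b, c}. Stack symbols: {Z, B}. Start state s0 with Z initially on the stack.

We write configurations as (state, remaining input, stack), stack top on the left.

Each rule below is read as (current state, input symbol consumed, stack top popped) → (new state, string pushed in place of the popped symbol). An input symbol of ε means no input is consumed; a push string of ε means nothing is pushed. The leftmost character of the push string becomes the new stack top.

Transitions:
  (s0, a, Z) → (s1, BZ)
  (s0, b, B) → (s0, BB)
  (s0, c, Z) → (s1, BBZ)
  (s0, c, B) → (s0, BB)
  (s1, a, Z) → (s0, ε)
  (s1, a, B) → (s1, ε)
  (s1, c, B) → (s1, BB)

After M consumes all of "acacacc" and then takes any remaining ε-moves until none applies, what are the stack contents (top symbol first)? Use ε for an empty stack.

(s0, acacacc, Z)
  read a, top Z: go to s1, push BZ → (s1, cacacc, BZ)
  read c, top B: go to s1, push BB → (s1, acacc, BBZ)
  read a, top B: go to s1, push ε → (s1, cacc, BZ)
  read c, top B: go to s1, push BB → (s1, acc, BBZ)
  read a, top B: go to s1, push ε → (s1, cc, BZ)
  read c, top B: go to s1, push BB → (s1, c, BBZ)
  read c, top B: go to s1, push BB → (s1, ε, BBBZ)
All input consumed in state s1 with stack BBBZ.

BBBZ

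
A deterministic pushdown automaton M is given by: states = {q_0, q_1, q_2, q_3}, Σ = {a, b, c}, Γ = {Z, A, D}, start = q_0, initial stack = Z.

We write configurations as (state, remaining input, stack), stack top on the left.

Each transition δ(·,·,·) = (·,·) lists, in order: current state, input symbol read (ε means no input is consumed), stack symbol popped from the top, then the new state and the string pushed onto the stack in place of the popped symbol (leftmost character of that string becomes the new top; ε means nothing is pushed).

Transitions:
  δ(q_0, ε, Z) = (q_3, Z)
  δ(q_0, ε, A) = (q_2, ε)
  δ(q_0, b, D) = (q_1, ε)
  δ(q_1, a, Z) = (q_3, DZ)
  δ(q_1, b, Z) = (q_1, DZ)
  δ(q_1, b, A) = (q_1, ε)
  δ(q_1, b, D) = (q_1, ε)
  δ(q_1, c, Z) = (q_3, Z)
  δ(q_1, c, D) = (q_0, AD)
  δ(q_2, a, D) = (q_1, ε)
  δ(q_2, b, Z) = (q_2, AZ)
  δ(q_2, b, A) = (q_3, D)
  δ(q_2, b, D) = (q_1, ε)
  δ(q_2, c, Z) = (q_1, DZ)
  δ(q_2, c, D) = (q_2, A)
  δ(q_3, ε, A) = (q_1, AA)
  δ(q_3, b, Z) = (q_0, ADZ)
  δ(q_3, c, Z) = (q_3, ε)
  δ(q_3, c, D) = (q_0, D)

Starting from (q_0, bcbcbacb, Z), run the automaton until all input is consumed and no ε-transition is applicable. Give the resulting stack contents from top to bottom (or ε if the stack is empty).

(q_0, bcbcbacb, Z)
  ε-move, top Z: go to q_3, push Z → (q_3, bcbcbacb, Z)
  read b, top Z: go to q_0, push ADZ → (q_0, cbcbacb, ADZ)
  ε-move, top A: go to q_2, push ε → (q_2, cbcbacb, DZ)
  read c, top D: go to q_2, push A → (q_2, bcbacb, AZ)
  read b, top A: go to q_3, push D → (q_3, cbacb, DZ)
  read c, top D: go to q_0, push D → (q_0, bacb, DZ)
  read b, top D: go to q_1, push ε → (q_1, acb, Z)
  read a, top Z: go to q_3, push DZ → (q_3, cb, DZ)
  read c, top D: go to q_0, push D → (q_0, b, DZ)
  read b, top D: go to q_1, push ε → (q_1, ε, Z)
All input consumed in state q_1 with stack Z.

Z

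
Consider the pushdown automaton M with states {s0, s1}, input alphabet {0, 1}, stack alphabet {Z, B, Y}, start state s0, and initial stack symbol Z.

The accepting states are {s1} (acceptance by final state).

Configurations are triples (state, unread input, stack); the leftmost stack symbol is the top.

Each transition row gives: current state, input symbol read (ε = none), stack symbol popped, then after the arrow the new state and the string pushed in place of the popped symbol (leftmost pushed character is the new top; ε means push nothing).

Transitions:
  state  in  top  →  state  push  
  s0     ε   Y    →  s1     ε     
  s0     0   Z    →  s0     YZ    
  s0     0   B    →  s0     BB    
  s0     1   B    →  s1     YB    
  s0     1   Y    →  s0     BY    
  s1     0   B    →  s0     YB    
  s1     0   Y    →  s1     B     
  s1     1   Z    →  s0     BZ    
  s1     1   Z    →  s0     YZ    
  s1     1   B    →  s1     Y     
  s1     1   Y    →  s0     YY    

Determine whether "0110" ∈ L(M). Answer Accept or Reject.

One accepting computation: (s0, 0110, Z) ⊢ (s0, 110, YZ) ⊢ (s0, 10, BYZ) ⊢ (s1, 0, YBYZ) ⊢ (s1, ε, BBYZ)
All input consumed and state s1 ∈ F.

Accept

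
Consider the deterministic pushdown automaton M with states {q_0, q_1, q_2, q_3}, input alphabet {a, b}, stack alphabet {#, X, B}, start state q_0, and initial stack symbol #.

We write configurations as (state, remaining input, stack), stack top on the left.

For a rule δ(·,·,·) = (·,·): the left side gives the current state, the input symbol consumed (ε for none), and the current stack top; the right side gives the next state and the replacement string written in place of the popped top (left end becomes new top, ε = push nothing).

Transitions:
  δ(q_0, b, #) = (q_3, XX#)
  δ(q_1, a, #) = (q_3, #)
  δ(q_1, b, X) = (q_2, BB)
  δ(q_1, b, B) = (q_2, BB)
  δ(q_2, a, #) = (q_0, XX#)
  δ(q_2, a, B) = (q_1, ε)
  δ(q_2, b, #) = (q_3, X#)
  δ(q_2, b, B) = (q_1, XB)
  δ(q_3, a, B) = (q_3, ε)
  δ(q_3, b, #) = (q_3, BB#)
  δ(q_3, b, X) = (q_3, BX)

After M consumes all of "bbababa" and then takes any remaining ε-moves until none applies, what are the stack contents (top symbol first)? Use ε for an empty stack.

XX#

(q_0, bbababa, #) ⊢ (q_3, bababa, XX#) ⊢ (q_3, ababa, BXX#) ⊢ (q_3, baba, XX#) ⊢ (q_3, aba, BXX#) ⊢ (q_3, ba, XX#) ⊢ (q_3, a, BXX#) ⊢ (q_3, ε, XX#)
All input consumed in state q_3 with stack XX#.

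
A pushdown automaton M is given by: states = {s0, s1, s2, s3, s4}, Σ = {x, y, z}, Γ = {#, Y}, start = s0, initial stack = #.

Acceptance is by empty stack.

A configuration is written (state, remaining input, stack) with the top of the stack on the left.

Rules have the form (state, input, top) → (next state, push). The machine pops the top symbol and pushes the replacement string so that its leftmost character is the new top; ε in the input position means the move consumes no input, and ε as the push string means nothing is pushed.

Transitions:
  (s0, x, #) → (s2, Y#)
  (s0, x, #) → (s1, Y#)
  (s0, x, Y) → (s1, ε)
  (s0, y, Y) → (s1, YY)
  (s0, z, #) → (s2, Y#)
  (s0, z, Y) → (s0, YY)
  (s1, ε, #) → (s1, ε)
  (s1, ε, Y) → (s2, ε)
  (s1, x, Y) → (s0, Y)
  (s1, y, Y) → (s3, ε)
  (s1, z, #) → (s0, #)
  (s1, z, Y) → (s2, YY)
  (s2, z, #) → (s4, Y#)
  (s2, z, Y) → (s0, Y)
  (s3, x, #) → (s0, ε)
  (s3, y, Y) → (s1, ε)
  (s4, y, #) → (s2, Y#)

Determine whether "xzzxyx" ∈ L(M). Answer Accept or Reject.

One accepting computation: (s0, xzzxyx, #) ⊢ (s2, zzxyx, Y#) ⊢ (s0, zxyx, Y#) ⊢ (s0, xyx, YY#) ⊢ (s1, yx, Y#) ⊢ (s3, x, #) ⊢ (s0, ε, ε)
All input consumed and the stack is empty.

Accept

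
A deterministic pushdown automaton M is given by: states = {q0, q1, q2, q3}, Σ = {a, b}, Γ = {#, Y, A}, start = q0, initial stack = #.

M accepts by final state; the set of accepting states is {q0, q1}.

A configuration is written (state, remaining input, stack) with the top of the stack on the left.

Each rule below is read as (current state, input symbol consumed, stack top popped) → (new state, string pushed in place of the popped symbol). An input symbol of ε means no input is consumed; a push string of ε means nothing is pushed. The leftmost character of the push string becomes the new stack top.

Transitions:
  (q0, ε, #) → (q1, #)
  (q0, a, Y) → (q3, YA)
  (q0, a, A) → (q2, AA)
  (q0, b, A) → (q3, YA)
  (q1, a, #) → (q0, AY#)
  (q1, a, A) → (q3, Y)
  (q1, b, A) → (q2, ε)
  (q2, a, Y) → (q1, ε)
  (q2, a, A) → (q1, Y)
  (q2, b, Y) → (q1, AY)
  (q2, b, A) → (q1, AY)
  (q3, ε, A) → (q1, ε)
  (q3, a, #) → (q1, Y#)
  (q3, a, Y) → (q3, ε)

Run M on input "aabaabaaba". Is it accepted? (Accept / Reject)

(q0, aabaabaaba, #) ⊢ (q1, aabaabaaba, #) ⊢ (q0, abaabaaba, AY#) ⊢ (q2, baabaaba, AAY#) ⊢ (q1, aabaaba, AYAY#) ⊢ (q3, abaaba, YYAY#) ⊢ (q3, baaba, YAY#)
No transition applies at (q3, baaba, YAY#); input not fully consumed.

Reject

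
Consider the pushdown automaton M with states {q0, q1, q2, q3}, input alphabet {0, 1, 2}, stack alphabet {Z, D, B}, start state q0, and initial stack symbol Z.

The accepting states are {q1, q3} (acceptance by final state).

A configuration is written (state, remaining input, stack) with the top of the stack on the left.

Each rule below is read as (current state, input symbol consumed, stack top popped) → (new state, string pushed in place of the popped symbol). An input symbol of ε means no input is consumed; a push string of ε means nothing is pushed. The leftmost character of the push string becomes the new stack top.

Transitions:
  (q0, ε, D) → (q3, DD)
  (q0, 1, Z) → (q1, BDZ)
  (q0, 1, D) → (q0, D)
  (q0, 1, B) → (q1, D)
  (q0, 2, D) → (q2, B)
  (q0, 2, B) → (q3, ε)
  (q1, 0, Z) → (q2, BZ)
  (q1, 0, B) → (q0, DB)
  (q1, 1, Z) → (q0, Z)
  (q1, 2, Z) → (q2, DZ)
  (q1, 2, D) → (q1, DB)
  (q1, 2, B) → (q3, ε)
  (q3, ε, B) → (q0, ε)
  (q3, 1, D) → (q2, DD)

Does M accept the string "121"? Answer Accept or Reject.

No computation consumes all input and reaches a final state.

Reject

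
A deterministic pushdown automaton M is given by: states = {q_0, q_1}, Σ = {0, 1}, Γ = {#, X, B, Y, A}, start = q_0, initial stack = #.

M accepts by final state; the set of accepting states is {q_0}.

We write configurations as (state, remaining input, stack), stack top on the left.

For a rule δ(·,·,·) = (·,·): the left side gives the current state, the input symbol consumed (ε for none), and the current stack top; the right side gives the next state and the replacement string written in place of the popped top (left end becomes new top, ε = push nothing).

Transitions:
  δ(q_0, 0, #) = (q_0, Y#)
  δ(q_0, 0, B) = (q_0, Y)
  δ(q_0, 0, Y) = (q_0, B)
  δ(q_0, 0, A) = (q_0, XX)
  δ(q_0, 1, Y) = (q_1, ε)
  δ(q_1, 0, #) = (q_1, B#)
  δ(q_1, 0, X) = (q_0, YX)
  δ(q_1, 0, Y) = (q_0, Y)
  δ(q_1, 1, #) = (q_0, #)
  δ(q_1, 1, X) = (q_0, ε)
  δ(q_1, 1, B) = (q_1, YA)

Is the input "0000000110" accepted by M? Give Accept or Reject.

Accept

(q_0, 0000000110, #)
  read 0, top #: go to q_0, push Y# → (q_0, 000000110, Y#)
  read 0, top Y: go to q_0, push B → (q_0, 00000110, B#)
  read 0, top B: go to q_0, push Y → (q_0, 0000110, Y#)
  read 0, top Y: go to q_0, push B → (q_0, 000110, B#)
  read 0, top B: go to q_0, push Y → (q_0, 00110, Y#)
  read 0, top Y: go to q_0, push B → (q_0, 0110, B#)
  read 0, top B: go to q_0, push Y → (q_0, 110, Y#)
  read 1, top Y: go to q_1, push ε → (q_1, 10, #)
  read 1, top #: go to q_0, push # → (q_0, 0, #)
  read 0, top #: go to q_0, push Y# → (q_0, ε, Y#)
All input consumed; state q_0 ∈ F.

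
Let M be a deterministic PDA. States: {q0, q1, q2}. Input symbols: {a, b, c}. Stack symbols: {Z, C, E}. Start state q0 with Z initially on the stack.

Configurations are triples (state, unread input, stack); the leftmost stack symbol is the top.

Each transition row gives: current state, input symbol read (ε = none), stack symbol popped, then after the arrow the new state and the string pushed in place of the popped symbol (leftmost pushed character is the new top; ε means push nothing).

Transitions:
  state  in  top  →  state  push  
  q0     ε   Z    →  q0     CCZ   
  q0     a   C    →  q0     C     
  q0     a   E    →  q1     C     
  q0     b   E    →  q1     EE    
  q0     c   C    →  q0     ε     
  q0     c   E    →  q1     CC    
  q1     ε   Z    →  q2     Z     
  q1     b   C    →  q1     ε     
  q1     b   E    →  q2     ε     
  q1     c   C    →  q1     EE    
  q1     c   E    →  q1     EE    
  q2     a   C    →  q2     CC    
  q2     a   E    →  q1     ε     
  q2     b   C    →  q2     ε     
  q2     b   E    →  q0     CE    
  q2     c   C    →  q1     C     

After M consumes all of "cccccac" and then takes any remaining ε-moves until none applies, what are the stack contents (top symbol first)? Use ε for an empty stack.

CCZ

(q0, cccccac, Z) ⊢ (q0, cccccac, CCZ) ⊢ (q0, ccccac, CZ) ⊢ (q0, cccac, Z) ⊢ (q0, cccac, CCZ) ⊢ (q0, ccac, CZ) ⊢ (q0, cac, Z) ⊢ (q0, cac, CCZ) ⊢ (q0, ac, CZ) ⊢ (q0, c, CZ) ⊢ (q0, ε, Z) ⊢ (q0, ε, CCZ)
All input consumed in state q0 with stack CCZ.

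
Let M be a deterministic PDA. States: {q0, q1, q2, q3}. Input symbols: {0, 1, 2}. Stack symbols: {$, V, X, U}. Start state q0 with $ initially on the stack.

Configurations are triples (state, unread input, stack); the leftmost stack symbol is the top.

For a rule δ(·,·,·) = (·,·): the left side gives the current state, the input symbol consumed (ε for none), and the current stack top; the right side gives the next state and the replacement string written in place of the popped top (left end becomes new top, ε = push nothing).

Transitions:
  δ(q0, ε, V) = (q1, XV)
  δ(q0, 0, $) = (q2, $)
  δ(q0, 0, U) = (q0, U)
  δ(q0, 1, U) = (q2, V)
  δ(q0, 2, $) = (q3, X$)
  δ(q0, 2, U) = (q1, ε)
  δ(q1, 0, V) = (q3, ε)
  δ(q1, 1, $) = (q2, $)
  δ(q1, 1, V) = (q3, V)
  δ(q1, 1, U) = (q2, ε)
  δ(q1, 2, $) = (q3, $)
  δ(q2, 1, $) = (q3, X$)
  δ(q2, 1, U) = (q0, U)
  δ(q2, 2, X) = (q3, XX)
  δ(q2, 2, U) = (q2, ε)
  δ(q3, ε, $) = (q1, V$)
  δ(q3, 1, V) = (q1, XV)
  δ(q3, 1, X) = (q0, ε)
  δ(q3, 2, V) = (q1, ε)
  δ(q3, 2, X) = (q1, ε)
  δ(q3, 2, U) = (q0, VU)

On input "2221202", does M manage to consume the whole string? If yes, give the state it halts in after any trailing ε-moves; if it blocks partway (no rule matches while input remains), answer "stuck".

(q0, 2221202, $)
  read 2, top $: go to q3, push X$ → (q3, 221202, X$)
  read 2, top X: go to q1, push ε → (q1, 21202, $)
  read 2, top $: go to q3, push $ → (q3, 1202, $)
  ε-move, top $: go to q1, push V$ → (q1, 1202, V$)
  read 1, top V: go to q3, push V → (q3, 202, V$)
  read 2, top V: go to q1, push ε → (q1, 02, $)
No transition for (q1, 0, top $); M blocks with input 02 remaining.

stuck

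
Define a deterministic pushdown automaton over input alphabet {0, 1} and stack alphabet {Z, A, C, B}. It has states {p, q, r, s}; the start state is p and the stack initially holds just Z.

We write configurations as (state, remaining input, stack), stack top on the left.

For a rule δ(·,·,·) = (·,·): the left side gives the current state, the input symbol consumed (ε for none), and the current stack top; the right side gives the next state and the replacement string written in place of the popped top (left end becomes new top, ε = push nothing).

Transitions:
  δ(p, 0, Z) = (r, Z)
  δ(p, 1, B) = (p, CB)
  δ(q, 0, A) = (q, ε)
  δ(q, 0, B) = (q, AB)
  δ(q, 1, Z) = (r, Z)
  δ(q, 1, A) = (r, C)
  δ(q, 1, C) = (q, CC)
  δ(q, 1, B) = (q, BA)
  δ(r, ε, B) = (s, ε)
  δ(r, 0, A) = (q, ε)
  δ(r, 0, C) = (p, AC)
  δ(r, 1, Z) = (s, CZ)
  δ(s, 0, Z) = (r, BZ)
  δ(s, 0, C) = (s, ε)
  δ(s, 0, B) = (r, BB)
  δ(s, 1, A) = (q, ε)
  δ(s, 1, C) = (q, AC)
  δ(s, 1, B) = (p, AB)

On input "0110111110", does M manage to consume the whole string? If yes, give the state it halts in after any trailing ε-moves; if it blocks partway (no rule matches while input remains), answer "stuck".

(p, 0110111110, Z)
  read 0, top Z: go to r, push Z → (r, 110111110, Z)
  read 1, top Z: go to s, push CZ → (s, 10111110, CZ)
  read 1, top C: go to q, push AC → (q, 0111110, ACZ)
  read 0, top A: go to q, push ε → (q, 111110, CZ)
  read 1, top C: go to q, push CC → (q, 11110, CCZ)
  read 1, top C: go to q, push CC → (q, 1110, CCCZ)
  read 1, top C: go to q, push CC → (q, 110, CCCCZ)
  read 1, top C: go to q, push CC → (q, 10, CCCCCZ)
  read 1, top C: go to q, push CC → (q, 0, CCCCCCZ)
No transition for (q, 0, top C); M blocks with input 0 remaining.

stuck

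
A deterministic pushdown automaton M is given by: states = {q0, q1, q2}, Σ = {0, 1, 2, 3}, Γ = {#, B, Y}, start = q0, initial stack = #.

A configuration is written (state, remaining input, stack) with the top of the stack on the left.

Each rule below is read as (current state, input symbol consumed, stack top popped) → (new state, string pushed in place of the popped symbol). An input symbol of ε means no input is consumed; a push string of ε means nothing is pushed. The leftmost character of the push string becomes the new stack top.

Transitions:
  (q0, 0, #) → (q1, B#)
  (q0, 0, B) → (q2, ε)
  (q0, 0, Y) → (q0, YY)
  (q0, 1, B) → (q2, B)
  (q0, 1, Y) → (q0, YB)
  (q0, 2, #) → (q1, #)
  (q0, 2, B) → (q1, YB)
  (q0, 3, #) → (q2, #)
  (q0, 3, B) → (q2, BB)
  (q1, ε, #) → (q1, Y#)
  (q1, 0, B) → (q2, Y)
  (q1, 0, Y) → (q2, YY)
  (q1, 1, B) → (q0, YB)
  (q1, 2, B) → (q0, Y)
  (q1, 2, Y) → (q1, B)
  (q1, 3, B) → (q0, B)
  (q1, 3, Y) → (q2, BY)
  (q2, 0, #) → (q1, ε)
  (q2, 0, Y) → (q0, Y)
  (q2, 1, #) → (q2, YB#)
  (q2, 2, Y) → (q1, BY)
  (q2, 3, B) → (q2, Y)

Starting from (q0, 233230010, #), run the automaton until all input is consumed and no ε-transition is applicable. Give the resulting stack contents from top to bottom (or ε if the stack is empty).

YYBY#

(q0, 233230010, #)
  read 2, top #: go to q1, push # → (q1, 33230010, #)
  ε-move, top #: go to q1, push Y# → (q1, 33230010, Y#)
  read 3, top Y: go to q2, push BY → (q2, 3230010, BY#)
  read 3, top B: go to q2, push Y → (q2, 230010, YY#)
  read 2, top Y: go to q1, push BY → (q1, 30010, BYY#)
  read 3, top B: go to q0, push B → (q0, 0010, BYY#)
  read 0, top B: go to q2, push ε → (q2, 010, YY#)
  read 0, top Y: go to q0, push Y → (q0, 10, YY#)
  read 1, top Y: go to q0, push YB → (q0, 0, YBY#)
  read 0, top Y: go to q0, push YY → (q0, ε, YYBY#)
All input consumed in state q0 with stack YYBY#.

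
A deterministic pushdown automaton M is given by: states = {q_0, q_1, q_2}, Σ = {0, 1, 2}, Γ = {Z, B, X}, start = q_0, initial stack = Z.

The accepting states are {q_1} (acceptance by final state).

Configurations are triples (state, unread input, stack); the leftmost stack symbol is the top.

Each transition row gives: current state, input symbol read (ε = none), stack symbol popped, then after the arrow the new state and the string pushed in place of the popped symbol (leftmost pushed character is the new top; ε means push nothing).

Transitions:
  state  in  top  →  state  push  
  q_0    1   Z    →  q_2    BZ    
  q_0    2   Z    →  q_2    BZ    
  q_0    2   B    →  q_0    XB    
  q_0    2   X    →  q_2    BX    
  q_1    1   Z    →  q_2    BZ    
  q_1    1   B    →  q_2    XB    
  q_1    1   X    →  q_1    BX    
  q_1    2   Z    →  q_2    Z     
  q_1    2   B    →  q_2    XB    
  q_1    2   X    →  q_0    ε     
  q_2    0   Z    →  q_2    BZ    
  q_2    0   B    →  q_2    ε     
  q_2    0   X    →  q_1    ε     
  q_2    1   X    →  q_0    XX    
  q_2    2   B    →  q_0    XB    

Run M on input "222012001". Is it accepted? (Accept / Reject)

Accept

(q_0, 222012001, Z) ⊢ (q_2, 22012001, BZ) ⊢ (q_0, 2012001, XBZ) ⊢ (q_2, 012001, BXBZ) ⊢ (q_2, 12001, XBZ) ⊢ (q_0, 2001, XXBZ) ⊢ (q_2, 001, BXXBZ) ⊢ (q_2, 01, XXBZ) ⊢ (q_1, 1, XBZ) ⊢ (q_1, ε, BXBZ)
All input consumed; state q_1 ∈ F.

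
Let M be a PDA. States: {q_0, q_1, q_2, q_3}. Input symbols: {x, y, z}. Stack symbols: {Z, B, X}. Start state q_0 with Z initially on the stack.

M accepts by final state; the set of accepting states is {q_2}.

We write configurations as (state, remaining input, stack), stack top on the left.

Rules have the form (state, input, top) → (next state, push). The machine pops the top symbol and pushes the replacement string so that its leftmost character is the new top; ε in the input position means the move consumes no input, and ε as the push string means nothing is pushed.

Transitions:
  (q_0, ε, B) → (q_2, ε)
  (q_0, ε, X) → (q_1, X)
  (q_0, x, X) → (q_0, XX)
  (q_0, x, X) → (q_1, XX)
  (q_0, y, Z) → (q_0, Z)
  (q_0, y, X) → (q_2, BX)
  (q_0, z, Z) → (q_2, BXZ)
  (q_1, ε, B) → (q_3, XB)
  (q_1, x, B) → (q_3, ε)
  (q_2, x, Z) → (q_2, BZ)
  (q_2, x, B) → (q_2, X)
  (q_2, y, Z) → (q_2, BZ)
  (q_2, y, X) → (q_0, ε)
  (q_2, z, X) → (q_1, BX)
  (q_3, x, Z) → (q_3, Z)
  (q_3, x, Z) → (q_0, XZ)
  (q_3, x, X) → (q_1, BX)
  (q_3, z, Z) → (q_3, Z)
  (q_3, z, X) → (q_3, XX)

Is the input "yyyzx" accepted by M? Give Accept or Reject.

Accept

One accepting computation: (q_0, yyyzx, Z) ⊢ (q_0, yyzx, Z) ⊢ (q_0, yzx, Z) ⊢ (q_0, zx, Z) ⊢ (q_2, x, BXZ) ⊢ (q_2, ε, XXZ)
All input consumed and state q_2 ∈ F.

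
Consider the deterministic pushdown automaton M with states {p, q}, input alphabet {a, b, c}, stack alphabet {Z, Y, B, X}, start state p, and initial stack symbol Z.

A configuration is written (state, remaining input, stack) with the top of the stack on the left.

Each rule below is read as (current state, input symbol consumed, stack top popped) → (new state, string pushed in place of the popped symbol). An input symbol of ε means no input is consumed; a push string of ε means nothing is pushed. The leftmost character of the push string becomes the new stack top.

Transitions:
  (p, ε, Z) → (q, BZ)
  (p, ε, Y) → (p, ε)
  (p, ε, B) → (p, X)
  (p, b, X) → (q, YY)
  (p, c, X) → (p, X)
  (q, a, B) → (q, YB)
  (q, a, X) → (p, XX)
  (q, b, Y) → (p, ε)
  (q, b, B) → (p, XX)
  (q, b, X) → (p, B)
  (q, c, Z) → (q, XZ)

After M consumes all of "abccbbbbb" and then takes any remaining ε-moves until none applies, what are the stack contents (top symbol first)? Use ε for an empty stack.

(p, abccbbbbb, Z) ⊢ (q, abccbbbbb, BZ) ⊢ (q, bccbbbbb, YBZ) ⊢ (p, ccbbbbb, BZ) ⊢ (p, ccbbbbb, XZ) ⊢ (p, cbbbbb, XZ) ⊢ (p, bbbbb, XZ) ⊢ (q, bbbb, YYZ) ⊢ (p, bbb, YZ) ⊢ (p, bbb, Z) ⊢ (q, bbb, BZ) ⊢ (p, bb, XXZ) ⊢ (q, b, YYXZ) ⊢ (p, ε, YXZ) ⊢ (p, ε, XZ)
All input consumed in state p with stack XZ.

XZ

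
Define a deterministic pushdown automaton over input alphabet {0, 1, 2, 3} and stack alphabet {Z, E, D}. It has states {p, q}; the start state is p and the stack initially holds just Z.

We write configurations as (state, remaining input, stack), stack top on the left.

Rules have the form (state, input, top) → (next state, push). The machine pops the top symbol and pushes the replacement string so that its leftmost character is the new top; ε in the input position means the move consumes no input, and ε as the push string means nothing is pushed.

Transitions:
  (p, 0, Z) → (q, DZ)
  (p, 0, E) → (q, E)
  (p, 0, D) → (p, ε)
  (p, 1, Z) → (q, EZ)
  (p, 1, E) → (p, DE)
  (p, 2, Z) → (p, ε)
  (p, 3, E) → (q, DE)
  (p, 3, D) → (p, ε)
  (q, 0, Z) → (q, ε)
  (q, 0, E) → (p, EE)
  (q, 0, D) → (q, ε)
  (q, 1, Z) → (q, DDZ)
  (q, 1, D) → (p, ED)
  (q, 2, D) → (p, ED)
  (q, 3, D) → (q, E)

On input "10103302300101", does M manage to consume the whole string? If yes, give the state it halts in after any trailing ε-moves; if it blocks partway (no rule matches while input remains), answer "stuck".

(p, 10103302300101, Z) ⊢ (q, 0103302300101, EZ) ⊢ (p, 103302300101, EEZ) ⊢ (p, 03302300101, DEEZ) ⊢ (p, 3302300101, EEZ) ⊢ (q, 302300101, DEEZ) ⊢ (q, 02300101, EEEZ) ⊢ (p, 2300101, EEEEZ)
No transition for (p, 2, top E); M blocks with input 2300101 remaining.

stuck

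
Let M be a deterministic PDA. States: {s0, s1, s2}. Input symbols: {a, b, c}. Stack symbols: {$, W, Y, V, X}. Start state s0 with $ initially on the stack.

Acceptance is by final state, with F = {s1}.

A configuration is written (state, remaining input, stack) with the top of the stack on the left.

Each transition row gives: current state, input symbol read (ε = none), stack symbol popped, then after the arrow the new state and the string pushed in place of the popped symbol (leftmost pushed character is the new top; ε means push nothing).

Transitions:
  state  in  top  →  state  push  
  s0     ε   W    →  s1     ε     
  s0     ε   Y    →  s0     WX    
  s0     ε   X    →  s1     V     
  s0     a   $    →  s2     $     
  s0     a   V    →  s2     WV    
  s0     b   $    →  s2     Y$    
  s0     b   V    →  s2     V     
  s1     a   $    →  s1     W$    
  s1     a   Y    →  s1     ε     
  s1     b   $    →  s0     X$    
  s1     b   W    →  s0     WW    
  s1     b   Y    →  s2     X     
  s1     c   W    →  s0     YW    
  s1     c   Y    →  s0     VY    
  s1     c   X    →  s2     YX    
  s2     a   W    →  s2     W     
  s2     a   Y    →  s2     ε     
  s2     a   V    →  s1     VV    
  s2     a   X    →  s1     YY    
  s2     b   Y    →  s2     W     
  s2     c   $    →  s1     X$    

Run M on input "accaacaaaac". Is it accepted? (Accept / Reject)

Reject

(s0, accaacaaaac, $) ⊢ (s2, ccaacaaaac, $) ⊢ (s1, caacaaaac, X$) ⊢ (s2, aacaaaac, YX$) ⊢ (s2, acaaaac, X$) ⊢ (s1, caaaac, YY$) ⊢ (s0, aaaac, VYY$) ⊢ (s2, aaac, WVYY$) ⊢ (s2, aac, WVYY$) ⊢ (s2, ac, WVYY$) ⊢ (s2, c, WVYY$)
No transition applies at (s2, c, WVYY$); input not fully consumed.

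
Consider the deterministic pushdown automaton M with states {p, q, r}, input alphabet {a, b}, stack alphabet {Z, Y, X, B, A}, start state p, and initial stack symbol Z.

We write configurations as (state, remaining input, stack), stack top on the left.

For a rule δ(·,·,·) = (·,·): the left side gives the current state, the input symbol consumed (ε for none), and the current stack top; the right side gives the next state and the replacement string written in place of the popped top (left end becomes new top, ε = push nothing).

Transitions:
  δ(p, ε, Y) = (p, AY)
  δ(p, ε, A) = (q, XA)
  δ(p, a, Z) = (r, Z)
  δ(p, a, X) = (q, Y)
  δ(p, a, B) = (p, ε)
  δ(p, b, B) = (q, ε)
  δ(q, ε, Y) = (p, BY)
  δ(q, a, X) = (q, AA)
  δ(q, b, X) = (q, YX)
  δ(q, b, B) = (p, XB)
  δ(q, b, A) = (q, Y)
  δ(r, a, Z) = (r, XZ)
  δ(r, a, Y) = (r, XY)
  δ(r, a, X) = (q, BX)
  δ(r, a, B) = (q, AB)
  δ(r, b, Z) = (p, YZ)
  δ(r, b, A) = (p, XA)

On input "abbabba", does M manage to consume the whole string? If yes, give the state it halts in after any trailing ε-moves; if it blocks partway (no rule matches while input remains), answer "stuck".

(p, abbabba, Z) ⊢ (r, bbabba, Z) ⊢ (p, babba, YZ) ⊢ (p, babba, AYZ) ⊢ (q, babba, XAYZ) ⊢ (q, abba, YXAYZ) ⊢ (p, abba, BYXAYZ) ⊢ (p, bba, YXAYZ) ⊢ (p, bba, AYXAYZ) ⊢ (q, bba, XAYXAYZ) ⊢ (q, ba, YXAYXAYZ) ⊢ (p, ba, BYXAYXAYZ) ⊢ (q, a, YXAYXAYZ) ⊢ (p, a, BYXAYXAYZ) ⊢ (p, ε, YXAYXAYZ) ⊢ (p, ε, AYXAYXAYZ) ⊢ (q, ε, XAYXAYXAYZ)
All input consumed; M is in state q.

q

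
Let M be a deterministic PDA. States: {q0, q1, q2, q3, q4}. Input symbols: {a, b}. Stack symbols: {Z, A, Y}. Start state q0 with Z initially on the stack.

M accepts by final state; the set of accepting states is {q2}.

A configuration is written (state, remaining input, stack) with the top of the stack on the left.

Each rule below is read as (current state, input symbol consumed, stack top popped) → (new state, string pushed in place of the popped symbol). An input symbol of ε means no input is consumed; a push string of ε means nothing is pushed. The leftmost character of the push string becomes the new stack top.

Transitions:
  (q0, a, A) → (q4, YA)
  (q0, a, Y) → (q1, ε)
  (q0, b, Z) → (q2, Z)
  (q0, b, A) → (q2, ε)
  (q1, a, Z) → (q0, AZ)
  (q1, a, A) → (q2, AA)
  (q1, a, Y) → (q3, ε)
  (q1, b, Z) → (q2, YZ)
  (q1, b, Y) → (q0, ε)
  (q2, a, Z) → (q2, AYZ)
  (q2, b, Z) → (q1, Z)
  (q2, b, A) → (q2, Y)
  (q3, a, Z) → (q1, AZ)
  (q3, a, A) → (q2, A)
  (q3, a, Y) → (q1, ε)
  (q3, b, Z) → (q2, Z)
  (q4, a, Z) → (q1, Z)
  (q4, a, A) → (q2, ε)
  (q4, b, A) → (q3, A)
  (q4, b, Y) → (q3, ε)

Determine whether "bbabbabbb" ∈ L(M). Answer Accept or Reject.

(q0, bbabbabbb, Z)
  read b, top Z: go to q2, push Z → (q2, babbabbb, Z)
  read b, top Z: go to q1, push Z → (q1, abbabbb, Z)
  read a, top Z: go to q0, push AZ → (q0, bbabbb, AZ)
  read b, top A: go to q2, push ε → (q2, babbb, Z)
  read b, top Z: go to q1, push Z → (q1, abbb, Z)
  read a, top Z: go to q0, push AZ → (q0, bbb, AZ)
  read b, top A: go to q2, push ε → (q2, bb, Z)
  read b, top Z: go to q1, push Z → (q1, b, Z)
  read b, top Z: go to q2, push YZ → (q2, ε, YZ)
All input consumed; state q2 ∈ F.

Accept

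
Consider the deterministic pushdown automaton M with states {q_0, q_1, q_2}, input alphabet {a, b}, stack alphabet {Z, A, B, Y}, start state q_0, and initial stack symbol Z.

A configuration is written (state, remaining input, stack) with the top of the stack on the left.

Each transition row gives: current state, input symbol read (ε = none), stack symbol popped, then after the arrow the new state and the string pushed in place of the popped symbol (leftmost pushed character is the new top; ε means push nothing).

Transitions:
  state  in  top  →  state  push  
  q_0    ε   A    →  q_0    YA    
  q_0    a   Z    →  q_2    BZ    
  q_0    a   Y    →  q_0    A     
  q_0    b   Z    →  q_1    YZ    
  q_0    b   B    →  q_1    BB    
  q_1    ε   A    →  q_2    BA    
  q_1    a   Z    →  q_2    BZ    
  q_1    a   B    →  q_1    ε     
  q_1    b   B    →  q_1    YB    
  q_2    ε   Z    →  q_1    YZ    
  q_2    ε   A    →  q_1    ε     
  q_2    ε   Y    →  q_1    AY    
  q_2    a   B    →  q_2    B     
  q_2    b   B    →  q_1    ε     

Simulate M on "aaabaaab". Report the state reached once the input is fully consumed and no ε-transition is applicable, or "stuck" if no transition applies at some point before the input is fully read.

q_1

(q_0, aaabaaab, Z)
  read a, top Z: go to q_2, push BZ → (q_2, aabaaab, BZ)
  read a, top B: go to q_2, push B → (q_2, abaaab, BZ)
  read a, top B: go to q_2, push B → (q_2, baaab, BZ)
  read b, top B: go to q_1, push ε → (q_1, aaab, Z)
  read a, top Z: go to q_2, push BZ → (q_2, aab, BZ)
  read a, top B: go to q_2, push B → (q_2, ab, BZ)
  read a, top B: go to q_2, push B → (q_2, b, BZ)
  read b, top B: go to q_1, push ε → (q_1, ε, Z)
All input consumed; M is in state q_1.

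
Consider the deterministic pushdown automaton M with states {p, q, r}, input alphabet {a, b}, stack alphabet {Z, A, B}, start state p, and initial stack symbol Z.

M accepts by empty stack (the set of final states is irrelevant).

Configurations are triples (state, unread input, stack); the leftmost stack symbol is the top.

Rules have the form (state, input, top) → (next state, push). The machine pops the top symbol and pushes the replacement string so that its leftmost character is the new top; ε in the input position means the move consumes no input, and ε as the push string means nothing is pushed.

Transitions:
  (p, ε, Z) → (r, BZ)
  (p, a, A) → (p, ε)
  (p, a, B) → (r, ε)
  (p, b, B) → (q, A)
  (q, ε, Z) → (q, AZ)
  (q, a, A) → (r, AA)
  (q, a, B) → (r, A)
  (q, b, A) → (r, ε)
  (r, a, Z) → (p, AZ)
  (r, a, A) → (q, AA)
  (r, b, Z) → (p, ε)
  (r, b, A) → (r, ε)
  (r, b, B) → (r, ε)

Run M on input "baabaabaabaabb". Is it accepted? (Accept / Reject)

Accept

(p, baabaabaabaabb, Z)
  ε-move, top Z: go to r, push BZ → (r, baabaabaabaabb, BZ)
  read b, top B: go to r, push ε → (r, aabaabaabaabb, Z)
  read a, top Z: go to p, push AZ → (p, abaabaabaabb, AZ)
  read a, top A: go to p, push ε → (p, baabaabaabb, Z)
  ε-move, top Z: go to r, push BZ → (r, baabaabaabb, BZ)
  read b, top B: go to r, push ε → (r, aabaabaabb, Z)
  read a, top Z: go to p, push AZ → (p, abaabaabb, AZ)
  read a, top A: go to p, push ε → (p, baabaabb, Z)
  ε-move, top Z: go to r, push BZ → (r, baabaabb, BZ)
  read b, top B: go to r, push ε → (r, aabaabb, Z)
  read a, top Z: go to p, push AZ → (p, abaabb, AZ)
  read a, top A: go to p, push ε → (p, baabb, Z)
  ε-move, top Z: go to r, push BZ → (r, baabb, BZ)
  read b, top B: go to r, push ε → (r, aabb, Z)
  read a, top Z: go to p, push AZ → (p, abb, AZ)
  read a, top A: go to p, push ε → (p, bb, Z)
  ε-move, top Z: go to r, push BZ → (r, bb, BZ)
  read b, top B: go to r, push ε → (r, b, Z)
  read b, top Z: go to p, push ε → (p, ε, ε)
All input consumed and the stack is empty.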